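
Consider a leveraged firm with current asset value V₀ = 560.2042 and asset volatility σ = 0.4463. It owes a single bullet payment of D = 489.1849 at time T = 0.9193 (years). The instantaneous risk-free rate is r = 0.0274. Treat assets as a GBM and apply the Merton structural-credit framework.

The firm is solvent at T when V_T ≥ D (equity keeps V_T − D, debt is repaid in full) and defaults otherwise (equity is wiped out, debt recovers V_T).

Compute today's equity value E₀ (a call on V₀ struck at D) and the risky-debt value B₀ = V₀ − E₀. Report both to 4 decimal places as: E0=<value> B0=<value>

Work the structural quantities from V₀ = 560.2042 against face 489.1849:
d₁ = [ln(V₀/D) + (r + σ²/2)T] / (σ√T)
   = [ln(560.2042/489.1849) + (0.0274 + 0.5·0.4463²)·0.9193] / (0.4463·√0.9193)
   = [0.135561 + 0.116744] / 0.427913 = 0.589616
d₂ = d₁ − σ√T = 0.589616 − 0.427913 = 0.161703
N(d₁) = 0.722276,  N(d₂) = 0.564230,  e^(−rT) = 0.975126
E₀ = V₀·N(d₁) − D·e^(−rT)·N(d₂)
   = 560.2042·0.722276 − 489.1849·0.975126·0.564230 = 135.474769
B₀ = V₀ − E₀ = 560.2042 − 135.474769 = 424.729431

E0=135.4748 B0=424.7294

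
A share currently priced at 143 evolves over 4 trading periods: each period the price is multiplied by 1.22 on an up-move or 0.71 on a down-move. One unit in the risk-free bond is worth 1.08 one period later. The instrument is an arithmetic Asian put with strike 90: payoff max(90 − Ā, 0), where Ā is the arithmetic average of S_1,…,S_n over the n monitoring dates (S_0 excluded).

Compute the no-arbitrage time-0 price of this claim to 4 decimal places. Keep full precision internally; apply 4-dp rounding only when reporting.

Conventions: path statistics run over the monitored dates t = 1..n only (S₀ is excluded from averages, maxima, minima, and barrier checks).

price = 0.4031

With p* = (R−d)/(u−d) = 0.7255, sum probability × payoff across the paths and divide by R^4.
Enumerate all 2^4 = 16 price paths (U = up ×1.22, D = down ×0.71); each path with k up-moves has probability p*^k·(1−p*)^(4−k).
DDDD: Ā=65.2841, payoff=24.7159, prob=0.005678
UDDD: Ā=112.1783, payoff=0.0000, prob=0.015007
DUDD: Ā=93.9458, payoff=0.0000, prob=0.015007
UUDD: Ā=161.4279, payoff=0.0000, prob=0.039662
DDUD: Ā=81.0007, payoff=8.9993, prob=0.015007
UDUD: Ā=139.1843, payoff=0.0000, prob=0.039662
DUUD: Ā=120.9518, payoff=0.0000, prob=0.039662
UUUD: Ā=207.8326, payoff=0.0000, prob=0.104822
DDDU: Ā=71.8097, payoff=18.1903, prob=0.015007
UDDU: Ā=123.3913, payoff=0.0000, prob=0.039662
DUDU: Ā=105.1588, payoff=0.0000, prob=0.039662
UUDU: Ā=180.6954, payoff=0.0000, prob=0.104822
DDUU: Ā=92.2137, payoff=0.0000, prob=0.039662
UDUU: Ā=158.4517, payoff=0.0000, prob=0.104822
DUUU: Ā=140.2192, payoff=0.0000, prob=0.104822
UUUU: Ā=240.9401, payoff=0.0000, prob=0.277030
Price = Σ prob·payoff / R^4 = 0.548394 / 1.360489 = 0.4031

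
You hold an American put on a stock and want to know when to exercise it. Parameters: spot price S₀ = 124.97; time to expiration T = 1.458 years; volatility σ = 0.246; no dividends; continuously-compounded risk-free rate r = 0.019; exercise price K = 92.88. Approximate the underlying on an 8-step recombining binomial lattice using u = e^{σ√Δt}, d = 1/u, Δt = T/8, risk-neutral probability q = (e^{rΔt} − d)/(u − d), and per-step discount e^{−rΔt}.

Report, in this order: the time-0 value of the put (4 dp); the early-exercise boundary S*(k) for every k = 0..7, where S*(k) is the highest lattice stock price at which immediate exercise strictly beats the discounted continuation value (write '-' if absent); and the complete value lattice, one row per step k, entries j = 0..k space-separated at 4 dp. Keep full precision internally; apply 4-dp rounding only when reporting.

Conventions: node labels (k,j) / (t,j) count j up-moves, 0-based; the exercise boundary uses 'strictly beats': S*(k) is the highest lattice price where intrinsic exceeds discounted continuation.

price = 2.3355
boundary = - - - - - - 66.5503 73.9196
tree:
2.3355
3.7623 0.8685
5.9332 1.5317 0.1852
9.1171 2.6647 0.3645 0.0000
13.5661 4.5556 0.7175 0.0000 0.0000
19.3872 7.6096 1.4125 0.0000 0.0000 0.0000
26.3297 12.3058 2.7805 0.0000 0.0000 0.0000 0.0000
32.9643 18.9604 5.4736 0.0000 0.0000 0.0000 0.0000 0.0000
38.9374 26.3297 10.7752 0.0000 0.0000 0.0000 0.0000 0.0000 0.0000

Δt=0.18225, u=1.11073, d=0.90031, q=0.49025, disc=e^(-rΔt)=0.99654
k=8 terminal: V=max(K-S,0) → 38.9374 26.3297 10.7752 0.0000 0.0000 0.0000 0.0000 0.0000 0.0000
k=7: j=0 S=59.9157 intr=32.9643 cont=32.6432 V=32.9643[EX]; j=1 S=73.9196 intr=18.9604 cont=18.6394 V=18.9604[EX]; j=2 S=91.1965 intr=1.6835 cont=5.4736 V=5.4736[hold]; j=3 S=112.5114 intr=0.0000 cont=0.0000 V=0.0000[hold]; j=4 S=138.8082 intr=0.0000 cont=0.0000 V=0.0000[hold]; j=5 S=171.2512 intr=0.0000 cont=0.0000 V=0.0000[hold]; j=6 S=211.2770 intr=0.0000 cont=0.0000 V=0.0000[hold]; j=7 S=260.6578 intr=0.0000 cont=0.0000 V=0.0000[hold]  S*(7)=73.9196
k=6: j=0 S=66.5503 intr=26.3297 cont=26.0086 V=26.3297[EX]; j=1 S=82.1048 intr=10.7752 cont=12.3058 V=12.3058[hold]; j=2 S=101.2948 intr=0.0000 cont=2.7805 V=2.7805[hold]; j=3 S=124.9700 intr=0.0000 cont=0.0000 V=0.0000[hold]; j=4 S=154.1787 intr=0.0000 cont=0.0000 V=0.0000[hold]; j=5 S=190.2142 intr=0.0000 cont=0.0000 V=0.0000[hold]; j=6 S=234.6721 intr=0.0000 cont=0.0000 V=0.0000[hold]  S*(6)=66.5503
k=5: j=0 S=73.9196 intr=18.9604 cont=19.3872 V=19.3872[hold]; j=1 S=91.1965 intr=1.6835 cont=7.6096 V=7.6096[hold]; j=2 S=112.5114 intr=0.0000 cont=1.4125 V=1.4125[hold]; j=3 S=138.8082 intr=0.0000 cont=0.0000 V=0.0000[hold]; j=4 S=171.2512 intr=0.0000 cont=0.0000 V=0.0000[hold]; j=5 S=211.2770 intr=0.0000 cont=0.0000 V=0.0000[hold]  S*(5)=-
k=4: j=0 S=82.1048 intr=10.7752 cont=13.5661 V=13.5661[hold]; j=1 S=101.2948 intr=0.0000 cont=4.5556 V=4.5556[hold]; j=2 S=124.9700 intr=0.0000 cont=0.7175 V=0.7175[hold]; j=3 S=154.1787 intr=0.0000 cont=0.0000 V=0.0000[hold]; j=4 S=190.2142 intr=0.0000 cont=0.0000 V=0.0000[hold]  S*(4)=-
k=3: j=0 S=91.1965 intr=1.6835 cont=9.1171 V=9.1171[hold]; j=1 S=112.5114 intr=0.0000 cont=2.6647 V=2.6647[hold]; j=2 S=138.8082 intr=0.0000 cont=0.3645 V=0.3645[hold]; j=3 S=171.2512 intr=0.0000 cont=0.0000 V=0.0000[hold]  S*(3)=-
k=2: j=0 S=101.2948 intr=0.0000 cont=5.9332 V=5.9332[hold]; j=1 S=124.9700 intr=0.0000 cont=1.5317 V=1.5317[hold]; j=2 S=154.1787 intr=0.0000 cont=0.1852 V=0.1852[hold]  S*(2)=-
k=1: j=0 S=112.5114 intr=0.0000 cont=3.7623 V=3.7623[hold]; j=1 S=138.8082 intr=0.0000 cont=0.8685 V=0.8685[hold]  S*(1)=-
k=0: j=0 S=124.9700 intr=0.0000 cont=2.3355 V=2.3355[hold]  S*(0)=-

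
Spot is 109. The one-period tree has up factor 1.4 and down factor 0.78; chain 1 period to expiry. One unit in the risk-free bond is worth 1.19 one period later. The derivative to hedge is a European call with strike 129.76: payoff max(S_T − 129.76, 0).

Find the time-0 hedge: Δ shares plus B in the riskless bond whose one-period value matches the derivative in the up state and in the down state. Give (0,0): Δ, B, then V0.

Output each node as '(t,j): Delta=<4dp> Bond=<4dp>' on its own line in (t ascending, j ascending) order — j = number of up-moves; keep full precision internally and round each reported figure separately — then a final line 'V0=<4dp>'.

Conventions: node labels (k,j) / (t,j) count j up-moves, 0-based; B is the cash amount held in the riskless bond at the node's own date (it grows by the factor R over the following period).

(0,0): Delta=0.3380 Bond=-24.1464
V0=12.6923

The replicating-portfolio and risk-neutral prices coincide; use p* = (1.19−0.78)/(1.4−0.78) = 0.6613 for the latter.
At maturity the claim pays: V(1,0)=0.0000, V(1,1)=22.8400
(0,0): S=109.0000. Δ = (V_up−V_dn)/(S_up−S_dn) = (22.8400−0.0000)/(152.6000−85.0200) = 0.3380. V = [p*·22.8400 + (1−p*)·0.0000]/1.19 = 12.6923. B = V − Δ·S = -24.1464.
Sanity check at the root: Δ(0,0)·S0 + B(0,0) reproduces V0 = 12.6923.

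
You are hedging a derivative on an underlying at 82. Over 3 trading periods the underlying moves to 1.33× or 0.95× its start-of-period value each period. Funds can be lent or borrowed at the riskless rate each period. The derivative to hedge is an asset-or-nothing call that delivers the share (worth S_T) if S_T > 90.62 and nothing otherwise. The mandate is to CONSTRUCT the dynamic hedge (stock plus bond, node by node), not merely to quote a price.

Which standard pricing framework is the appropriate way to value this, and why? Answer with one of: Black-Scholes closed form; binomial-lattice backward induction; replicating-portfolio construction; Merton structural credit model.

framework: replicating-portfolio construction

Key observation: the task asks for the hedge itself — share and bond holdings at every node of the 3-period tree on spot 82 with factors 1.33/0.95 — which is exactly what the replicating-portfolio construction produces.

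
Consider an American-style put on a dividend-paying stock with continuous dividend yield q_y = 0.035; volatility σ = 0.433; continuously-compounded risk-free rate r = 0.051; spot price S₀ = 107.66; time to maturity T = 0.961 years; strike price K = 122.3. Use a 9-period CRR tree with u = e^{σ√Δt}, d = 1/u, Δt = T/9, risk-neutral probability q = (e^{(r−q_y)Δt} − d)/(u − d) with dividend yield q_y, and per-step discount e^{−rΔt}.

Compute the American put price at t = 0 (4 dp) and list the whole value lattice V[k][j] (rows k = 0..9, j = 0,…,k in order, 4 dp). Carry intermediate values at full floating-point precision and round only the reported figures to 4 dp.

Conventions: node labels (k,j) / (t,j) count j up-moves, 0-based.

price = 25.6223
tree:
25.6223
33.4192 17.1522
42.3100 23.8096 9.8653
51.8780 32.0419 14.8288 4.3985
61.1693 41.6046 21.6607 7.3187 1.1660
69.2347 51.8780 30.5353 11.9329 2.2150 0.0000
76.2359 61.1693 41.1746 18.9262 4.2078 0.0000 0.0000
82.3135 69.2347 51.8780 28.8443 7.9932 0.0000 0.0000 0.0000
87.5892 76.2359 61.1693 41.1746 15.1841 0.0000 0.0000 0.0000 0.0000
92.1688 82.3135 69.2347 51.8780 28.8443 0.0000 0.0000 0.0000 0.0000 0.0000

Δt=0.10678, u=1.15199, d=0.86806, q=0.47071, disc=e^(-rΔt)=0.99457
k=9 terminal: V=max(K-S,0) → 92.1688 82.3135 69.2347 51.8780 28.8443 0.0000 0.0000 0.0000 0.0000 0.0000
k=8: j=0 S=34.7108 intr=87.5892 cont=87.0545 V=87.5892[EX]; j=1 S=46.0641 intr=76.2359 cont=75.7436 V=76.2359[EX]; j=2 S=61.1307 intr=61.1693 cont=60.7331 V=61.1693[EX]; j=3 S=81.1254 intr=41.1746 cont=40.8130 V=41.1746[EX]; j=4 S=107.6600 intr=14.6400 cont=15.1841 V=15.1841[hold]; j=5 S=142.8735 intr=0.0000 cont=0.0000 V=0.0000[hold]; j=6 S=189.6047 intr=0.0000 cont=0.0000 V=0.0000[hold]; j=7 S=251.6208 intr=0.0000 cont=0.0000 V=0.0000[hold]; j=8 S=333.9211 intr=0.0000 cont=0.0000 V=0.0000[hold]
k=7: j=0 S=39.9865 intr=82.3135 cont=81.7985 V=82.3135[EX]; j=1 S=53.0653 intr=69.2347 cont=68.7684 V=69.2347[EX]; j=2 S=70.4220 intr=51.8780 cont=51.4765 V=51.8780[EX]; j=3 S=93.4557 intr=28.8443 cont=28.7835 V=28.8443[EX]; j=4 S=124.0232 intr=0.0000 cont=7.9932 V=7.9932[hold]; j=5 S=164.5889 intr=0.0000 cont=0.0000 V=0.0000[hold]; j=6 S=218.4227 intr=0.0000 cont=0.0000 V=0.0000[hold]; j=7 S=289.8646 intr=0.0000 cont=0.0000 V=0.0000[hold]
k=6: j=0 S=46.0641 intr=76.2359 cont=75.7436 V=76.2359[EX]; j=1 S=61.1307 intr=61.1693 cont=60.7331 V=61.1693[EX]; j=2 S=81.1254 intr=41.1746 cont=40.8130 V=41.1746[EX]; j=3 S=107.6600 intr=14.6400 cont=18.9262 V=18.9262[hold]; j=4 S=142.8735 intr=0.0000 cont=4.2078 V=4.2078[hold]; j=5 S=189.6047 intr=0.0000 cont=0.0000 V=0.0000[hold]; j=6 S=251.6208 intr=0.0000 cont=0.0000 V=0.0000[hold]
k=5: j=0 S=53.0653 intr=69.2347 cont=68.7684 V=69.2347[EX]; j=1 S=70.4220 intr=51.8780 cont=51.4765 V=51.8780[EX]; j=2 S=93.4557 intr=28.8443 cont=30.5353 V=30.5353[hold]; j=3 S=124.0232 intr=0.0000 cont=11.9329 V=11.9329[hold]; j=4 S=164.5889 intr=0.0000 cont=2.2150 V=2.2150[hold]; j=5 S=218.4227 intr=0.0000 cont=0.0000 V=0.0000[hold]
k=4: j=0 S=61.1307 intr=61.1693 cont=60.7331 V=61.1693[EX]; j=1 S=81.1254 intr=41.1746 cont=41.6046 V=41.6046[hold]; j=2 S=107.6600 intr=14.6400 cont=21.6607 V=21.6607[hold]; j=3 S=142.8735 intr=0.0000 cont=7.3187 V=7.3187[hold]; j=4 S=189.6047 intr=0.0000 cont=1.1660 V=1.1660[hold]
k=3: j=0 S=70.4220 intr=51.8780 cont=51.6778 V=51.8780[EX]; j=1 S=93.4557 intr=28.8443 cont=32.0419 V=32.0419[hold]; j=2 S=124.0232 intr=0.0000 cont=14.8288 V=14.8288[hold]; j=3 S=164.5889 intr=0.0000 cont=4.3985 V=4.3985[hold]
k=2: j=0 S=81.1254 intr=41.1746 cont=42.3100 V=42.3100[hold]; j=1 S=107.6600 intr=14.6400 cont=23.8096 V=23.8096[hold]; j=2 S=142.8735 intr=0.0000 cont=9.8653 V=9.8653[hold]
k=1: j=0 S=93.4557 intr=28.8443 cont=33.4192 V=33.4192[hold]; j=1 S=124.0232 intr=0.0000 cont=17.1522 V=17.1522[hold]
k=0: j=0 S=107.6600 intr=14.6400 cont=25.6223 V=25.6223[hold]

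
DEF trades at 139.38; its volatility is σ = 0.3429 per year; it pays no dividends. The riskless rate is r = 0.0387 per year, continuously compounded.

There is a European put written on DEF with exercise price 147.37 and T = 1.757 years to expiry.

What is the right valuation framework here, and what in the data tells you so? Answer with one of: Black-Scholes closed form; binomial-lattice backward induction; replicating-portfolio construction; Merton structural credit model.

framework: Black-Scholes closed form

Key observation: the strike-147.37 put on DEF is European-exercise on a continuously-modelled lognormal underlying, so its value is a single closed-form evaluation.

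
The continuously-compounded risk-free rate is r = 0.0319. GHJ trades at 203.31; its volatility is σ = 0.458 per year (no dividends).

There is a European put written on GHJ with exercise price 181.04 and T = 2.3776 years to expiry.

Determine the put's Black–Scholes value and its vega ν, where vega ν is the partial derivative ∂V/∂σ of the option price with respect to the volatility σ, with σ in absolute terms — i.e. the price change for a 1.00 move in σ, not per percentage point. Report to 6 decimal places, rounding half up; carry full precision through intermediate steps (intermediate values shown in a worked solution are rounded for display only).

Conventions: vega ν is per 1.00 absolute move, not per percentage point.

σ√T = 0.458·√2.3776 = 0.706212
d₁ = (ln(S/K) + (r+σ²/2)T) / (σ√T) = (ln(203.31/181.04) + (0.0319+0.458²/2)·2.3776) / 0.706212 = (0.116014 + 0.325213) / 0.706212 = 0.624780
d₂ = d₁ − σ√T = 0.624780 − 0.706212 = -0.081432
e^{−rT} = 0.926959
N(−d₁) = 0.266058,  N(−d₂) = 0.532451
Put price V = K·e^{−rT}·N(−d₂) − S·N(−d₁) = 89.354146 − 54.092208 = 35.261938
φ(d₁) = (1/√(2π))·e^{−d₁²/2} = 0.328206
ν = S·φ(d₁)·√T = 102.890390

price = 35.261938
ν = 102.890390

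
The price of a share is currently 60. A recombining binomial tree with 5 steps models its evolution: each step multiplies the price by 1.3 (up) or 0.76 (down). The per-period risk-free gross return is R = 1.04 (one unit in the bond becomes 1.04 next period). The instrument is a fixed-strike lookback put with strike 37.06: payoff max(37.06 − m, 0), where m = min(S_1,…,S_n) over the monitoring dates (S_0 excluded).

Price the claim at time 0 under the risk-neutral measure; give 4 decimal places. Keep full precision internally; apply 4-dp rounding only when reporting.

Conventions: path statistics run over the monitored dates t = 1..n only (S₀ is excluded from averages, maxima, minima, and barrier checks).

Set p* = 0.5185 (from d < R < u); the path-dependent value is the discounted p*-expectation over all price paths.
Enumerate all 2^5 = 32 price paths (U = up ×1.3, D = down ×0.76); each path with k up-moves has probability p*^k·(1−p*)^(5−k).
DDDDD: m=15.2132, payoff=21.8468, prob=0.025876
UDDDD: m=26.0225, payoff=11.0375, prob=0.027867
DUDDD: m=26.0225, payoff=11.0375, prob=0.027867
UUDDD: m=44.5122, payoff=0.0000, prob=0.030010
DDUDD: m=26.0225, payoff=11.0375, prob=0.027867
UDUDD: m=44.5122, payoff=0.0000, prob=0.030010
DUUDD: m=44.5122, payoff=0.0000, prob=0.030010
UUUDD: m=76.1392, payoff=0.0000, prob=0.032319
DDDUD: m=26.0225, payoff=11.0375, prob=0.027867
UDDUD: m=44.5122, payoff=0.0000, prob=0.030010
DUDUD: m=44.5122, payoff=0.0000, prob=0.030010
UUDUD: m=76.1392, payoff=0.0000, prob=0.032319
DDUUD: m=34.6560, payoff=2.4040, prob=0.030010
UDUUD: m=59.2800, payoff=0.0000, prob=0.032319
DUUUD: m=45.6000, payoff=0.0000, prob=0.032319
UUUUD: m=78.0000, payoff=0.0000, prob=0.034805
DDDDU: m=20.0173, payoff=17.0427, prob=0.027867
UDDDU: m=34.2401, payoff=2.8199, prob=0.030010
DUDDU: m=34.2401, payoff=2.8199, prob=0.030010
UUDDU: m=58.5686, payoff=0.0000, prob=0.032319
DDUDU: m=34.2401, payoff=2.8199, prob=0.030010
UDUDU: m=58.5686, payoff=0.0000, prob=0.032319
DUUDU: m=45.6000, payoff=0.0000, prob=0.032319
UUUDU: m=78.0000, payoff=0.0000, prob=0.034805
DDDUU: m=26.3386, payoff=10.7214, prob=0.030010
UDDUU: m=45.0528, payoff=0.0000, prob=0.032319
DUDUU: m=45.0528, payoff=0.0000, prob=0.032319
UUDUU: m=77.0640, payoff=0.0000, prob=0.034805
DDUUU: m=34.6560, payoff=2.4040, prob=0.032319
UDUUU: m=59.2800, payoff=0.0000, prob=0.034805
DUUUU: m=45.6000, payoff=0.0000, prob=0.034805
UUUUU: m=78.0000, payoff=0.0000, prob=0.037482
Price = Σ prob·payoff / R^5 = 2.996001 / 1.216653 = 2.4625

price = 2.4625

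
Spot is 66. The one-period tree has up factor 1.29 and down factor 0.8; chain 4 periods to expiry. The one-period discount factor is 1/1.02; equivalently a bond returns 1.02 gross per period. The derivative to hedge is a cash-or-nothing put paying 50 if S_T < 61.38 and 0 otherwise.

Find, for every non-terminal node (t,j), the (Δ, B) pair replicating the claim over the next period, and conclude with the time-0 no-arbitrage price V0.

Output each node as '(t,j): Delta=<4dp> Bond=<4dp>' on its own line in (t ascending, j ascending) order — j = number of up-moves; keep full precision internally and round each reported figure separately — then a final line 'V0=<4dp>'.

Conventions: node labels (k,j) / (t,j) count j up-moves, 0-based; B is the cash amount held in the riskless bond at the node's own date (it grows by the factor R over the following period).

(0,0): Delta=-0.5958 Bond=57.4613
(1,0): Delta=-0.9191 Bond=75.6800
(1,1): Delta=-0.3498 Bond=37.6616
(2,0): Delta=-1.0634 Bond=83.2866
(2,1): Delta=-0.8093 Bond=69.7158
(2,2): Delta=0.0000 Bond=0.0000
(3,0): Delta=0.0000 Bond=49.0196
(3,1): Delta=-1.8727 Bond=129.0516
(3,2): Delta=0.0000 Bond=0.0000
(3,3): Delta=0.0000 Bond=0.0000
V0=18.1374

Arbitrage-free pricing uses the up-move probability p* = (R−d)/(u−d) = 0.4490, discounting each step at R = 1.02.
At maturity the claim pays: V(4,0)=50.0000, V(4,1)=50.0000, V(4,2)=0.0000, V(4,3)=0.0000, V(4,4)=0.0000
(3,0): S=33.7920. Δ = (V_up−V_dn)/(S_up−S_dn) = (50.0000−50.0000)/(43.5917−27.0336) = 0.0000. V = [p*·50.0000 + (1−p*)·50.0000]/1.02 = 49.0196. B = V − Δ·S = 49.0196.
(3,1): S=54.4896. Δ = (V_up−V_dn)/(S_up−S_dn) = (0.0000−50.0000)/(70.2916−43.5917) = -1.8727. V = [p*·0.0000 + (1−p*)·50.0000]/1.02 = 27.0108. B = V − Δ·S = 129.0516.
(3,2): S=87.8645. Δ = (V_up−V_dn)/(S_up−S_dn) = (0.0000−0.0000)/(113.3452−70.2916) = 0.0000. V = [p*·0.0000 + (1−p*)·0.0000]/1.02 = 0.0000. B = V − Δ·S = 0.0000.
(3,3): S=141.6815. Δ = (V_up−V_dn)/(S_up−S_dn) = (0.0000−0.0000)/(182.7691−113.3452) = 0.0000. V = [p*·0.0000 + (1−p*)·0.0000]/1.02 = 0.0000. B = V − Δ·S = 0.0000.
(2,0): S=42.2400. Δ = (V_up−V_dn)/(S_up−S_dn) = (27.0108−49.0196)/(54.4896−33.7920) = -1.0634. V = [p*·27.0108 + (1−p*)·49.0196]/1.02 = 38.3707. B = V − Δ·S = 83.2866.
(2,1): S=68.1120. Δ = (V_up−V_dn)/(S_up−S_dn) = (0.0000−27.0108)/(87.8645−54.4896) = -0.8093. V = [p*·0.0000 + (1−p*)·27.0108]/1.02 = 14.5917. B = V − Δ·S = 69.7158.
(2,2): S=109.8306. Δ = (V_up−V_dn)/(S_up−S_dn) = (0.0000−0.0000)/(141.6815−87.8645) = 0.0000. V = [p*·0.0000 + (1−p*)·0.0000]/1.02 = 0.0000. B = V − Δ·S = 0.0000.
(1,0): S=52.8000. Δ = (V_up−V_dn)/(S_up−S_dn) = (14.5917−38.3707)/(68.1120−42.2400) = -0.9191. V = [p*·14.5917 + (1−p*)·38.3707]/1.02 = 27.1514. B = V − Δ·S = 75.6800.
(1,1): S=85.1400. Δ = (V_up−V_dn)/(S_up−S_dn) = (0.0000−14.5917)/(109.8306−68.1120) = -0.3498. V = [p*·0.0000 + (1−p*)·14.5917]/1.02 = 7.8827. B = V − Δ·S = 37.6616.
(0,0): S=66.0000. Δ = (V_up−V_dn)/(S_up−S_dn) = (7.8827−27.1514)/(85.1400−52.8000) = -0.5958. V = [p*·7.8827 + (1−p*)·27.1514]/1.02 = 18.1374. B = V − Δ·S = 57.4613.
Sanity check at the root: Δ(0,0)·S0 + B(0,0) reproduces V0 = 18.1374.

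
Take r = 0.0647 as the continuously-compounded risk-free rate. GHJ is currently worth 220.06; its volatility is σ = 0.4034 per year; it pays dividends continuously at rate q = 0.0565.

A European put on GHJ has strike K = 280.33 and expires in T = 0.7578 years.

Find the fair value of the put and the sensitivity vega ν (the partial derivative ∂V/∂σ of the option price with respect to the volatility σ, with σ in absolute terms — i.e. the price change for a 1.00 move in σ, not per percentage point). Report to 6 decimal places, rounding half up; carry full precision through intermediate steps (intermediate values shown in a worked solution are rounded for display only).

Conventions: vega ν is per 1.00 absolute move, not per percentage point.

σ√T = 0.4034·√0.7578 = 0.351167
d₁ = (ln(S/K) + (r−q+σ²/2)T) / (σ√T) = (ln(220.06/280.33) + (0.0647−0.0565+0.4034²/2)·0.7578) / 0.351167 = (-0.242067 + 0.067873) / 0.351167 = -0.496045
d₂ = d₁ − σ√T = -0.496045 − 0.351167 = -0.847211
e^{−rT} = 0.952153
e^{−qT} = 0.958088
N(−d₁) = 0.690069,  N(−d₂) = 0.801561
Put price V = K·e^{−rT}·N(−d₂) − S·e^{−qT}·N(−d₁) = 213.950352 − 145.491865 = 68.458487
φ(d₁) = (1/√(2π))·e^{−d₁²/2} = 0.352760
ν = S·e^{−qT}·φ(d₁)·√T = 64.744450

price = 68.458487
ν = 64.744450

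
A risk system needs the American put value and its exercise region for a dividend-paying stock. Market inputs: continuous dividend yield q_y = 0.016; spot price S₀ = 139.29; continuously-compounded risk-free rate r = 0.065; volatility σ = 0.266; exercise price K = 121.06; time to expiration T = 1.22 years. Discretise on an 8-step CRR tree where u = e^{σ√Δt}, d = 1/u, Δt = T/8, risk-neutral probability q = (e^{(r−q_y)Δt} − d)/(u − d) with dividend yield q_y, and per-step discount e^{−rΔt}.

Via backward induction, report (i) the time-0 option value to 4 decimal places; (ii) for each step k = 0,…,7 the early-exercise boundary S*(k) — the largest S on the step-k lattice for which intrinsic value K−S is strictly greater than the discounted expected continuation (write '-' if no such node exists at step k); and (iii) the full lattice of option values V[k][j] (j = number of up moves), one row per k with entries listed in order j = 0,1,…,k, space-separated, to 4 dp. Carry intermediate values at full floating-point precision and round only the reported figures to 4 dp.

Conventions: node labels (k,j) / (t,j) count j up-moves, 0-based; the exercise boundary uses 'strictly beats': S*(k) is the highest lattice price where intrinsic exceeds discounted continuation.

Δt=0.15250, u=1.10946, d=0.90134, q=0.51009, disc=e^(-rΔt)=0.99014
k=8 terminal: V=max(K-S,0) → 60.3840 46.3734 29.1277 7.8997 0.0000 0.0000 0.0000 0.0000 0.0000
k=7: j=0 S=67.3177 intr=53.7423 cont=52.7122 V=53.7423[EX]; j=1 S=82.8620 intr=38.1980 cont=37.2059 V=38.1980[EX]; j=2 S=101.9955 intr=19.0645 cont=18.1189 V=19.0645[EX]; j=3 S=125.5472 intr=0.0000 cont=3.8319 V=3.8319[hold]; j=4 S=154.5371 intr=0.0000 cont=0.0000 V=0.0000[hold]; j=5 S=190.2211 intr=0.0000 cont=0.0000 V=0.0000[hold]; j=6 S=234.1448 intr=0.0000 cont=0.0000 V=0.0000[hold]; j=7 S=288.2109 intr=0.0000 cont=0.0000 V=0.0000[hold]  S*(7)=101.9955
k=6: j=0 S=74.6866 intr=46.3734 cont=45.3614 V=46.3734[EX]; j=1 S=91.9323 intr=29.1277 cont=28.1576 V=29.1277[EX]; j=2 S=113.1603 intr=7.8997 cont=11.1831 V=11.1831[hold]; j=3 S=139.2900 intr=0.0000 cont=1.8588 V=1.8588[hold]; j=4 S=171.4533 intr=0.0000 cont=0.0000 V=0.0000[hold]; j=5 S=211.0433 intr=0.0000 cont=0.0000 V=0.0000[hold]; j=6 S=259.7750 intr=0.0000 cont=0.0000 V=0.0000[hold]  S*(6)=91.9323
k=5: j=0 S=82.8620 intr=38.1980 cont=37.2059 V=38.1980[EX]; j=1 S=101.9955 intr=19.0645 cont=19.7772 V=19.7772[hold]; j=2 S=125.5472 intr=0.0000 cont=6.3634 V=6.3634[hold]; j=3 S=154.5371 intr=0.0000 cont=0.9017 V=0.9017[hold]; j=4 S=190.2211 intr=0.0000 cont=0.0000 V=0.0000[hold]; j=5 S=234.1448 intr=0.0000 cont=0.0000 V=0.0000[hold]  S*(5)=82.8620
k=4: j=0 S=91.9323 intr=29.1277 cont=28.5176 V=29.1277[EX]; j=1 S=113.1603 intr=7.8997 cont=12.8074 V=12.8074[hold]; j=2 S=139.2900 intr=0.0000 cont=3.5421 V=3.5421[hold]; j=3 S=171.4533 intr=0.0000 cont=0.4374 V=0.4374[hold]; j=4 S=211.0433 intr=0.0000 cont=0.0000 V=0.0000[hold]  S*(4)=91.9323
k=3: j=0 S=101.9955 intr=19.0645 cont=20.5976 V=20.5976[hold]; j=1 S=125.5472 intr=0.0000 cont=8.0015 V=8.0015[hold]; j=2 S=154.5371 intr=0.0000 cont=1.9391 V=1.9391[hold]; j=3 S=190.2211 intr=0.0000 cont=0.2122 V=0.2122[hold]  S*(3)=-
k=2: j=0 S=113.1603 intr=7.8997 cont=14.0327 V=14.0327[hold]; j=1 S=139.2900 intr=0.0000 cont=4.8607 V=4.8607[hold]; j=2 S=171.4533 intr=0.0000 cont=1.0478 V=1.0478[hold]  S*(2)=-
k=1: j=0 S=125.5472 intr=0.0000 cont=9.2619 V=9.2619[hold]; j=1 S=154.5371 intr=0.0000 cont=2.8870 V=2.8870[hold]  S*(1)=-
k=0: j=0 S=139.2900 intr=0.0000 cont=5.9508 V=5.9508[hold]  S*(0)=-

price = 5.9508
boundary = - - - - 91.9323 82.8620 91.9323 101.9955
tree:
5.9508
9.2619 2.8870
14.0327 4.8607 1.0478
20.5976 8.0015 1.9391 0.2122
29.1277 12.8074 3.5421 0.4374 0.0000
38.1980 19.7772 6.3634 0.9017 0.0000 0.0000
46.3734 29.1277 11.1831 1.8588 0.0000 0.0000 0.0000
53.7423 38.1980 19.0645 3.8319 0.0000 0.0000 0.0000 0.0000
60.3840 46.3734 29.1277 7.8997 0.0000 0.0000 0.0000 0.0000 0.0000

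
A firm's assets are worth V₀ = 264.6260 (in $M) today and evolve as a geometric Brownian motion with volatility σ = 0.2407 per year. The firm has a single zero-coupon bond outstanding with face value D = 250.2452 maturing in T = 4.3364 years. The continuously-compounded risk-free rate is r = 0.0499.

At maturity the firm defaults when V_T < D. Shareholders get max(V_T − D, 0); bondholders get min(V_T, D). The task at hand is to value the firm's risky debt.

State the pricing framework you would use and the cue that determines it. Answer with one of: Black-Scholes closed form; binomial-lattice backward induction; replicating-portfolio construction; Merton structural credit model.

Key observation: a levered firm with one bullet debt due at 4.3364 years is the canonical structural-credit setup: equity is a call on the firm's assets struck at the face value.

framework: Merton structural credit model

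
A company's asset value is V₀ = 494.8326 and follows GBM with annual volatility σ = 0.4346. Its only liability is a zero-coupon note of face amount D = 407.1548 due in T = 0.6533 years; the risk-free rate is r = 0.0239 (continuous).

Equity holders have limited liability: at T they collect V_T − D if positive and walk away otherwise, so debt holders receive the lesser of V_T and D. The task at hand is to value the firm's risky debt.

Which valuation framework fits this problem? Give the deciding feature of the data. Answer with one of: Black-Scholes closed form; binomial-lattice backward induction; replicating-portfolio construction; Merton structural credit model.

Key observation: a levered firm with one bullet debt due at 0.6533 years is the canonical structural-credit setup: equity is a call on the firm's assets struck at the face value.

framework: Merton structural credit model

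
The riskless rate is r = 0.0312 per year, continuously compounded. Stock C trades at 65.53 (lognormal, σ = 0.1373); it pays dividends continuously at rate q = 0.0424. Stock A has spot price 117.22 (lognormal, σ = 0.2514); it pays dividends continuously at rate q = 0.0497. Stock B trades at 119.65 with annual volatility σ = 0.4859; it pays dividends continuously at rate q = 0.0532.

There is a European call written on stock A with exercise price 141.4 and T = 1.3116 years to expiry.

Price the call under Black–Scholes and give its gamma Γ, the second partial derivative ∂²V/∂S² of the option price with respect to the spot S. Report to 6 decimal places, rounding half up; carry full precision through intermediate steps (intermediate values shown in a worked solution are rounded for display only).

σ√T = 0.2514·√1.3116 = 0.287916
d₁ = (ln(S/K) + (r−q+σ²/2)T) / (σ√T) = (ln(117.22/141.4) + (0.0312−0.0497+0.2514²/2)·1.3116) / 0.287916 = (-0.187540 + 0.017183) / 0.287916 = -0.591690
d₂ = d₁ − σ√T = -0.591690 − 0.287916 = -0.879606
e^{−rT} = 0.959904
e^{−qT} = 0.936893
N(d₁) = 0.277029,  N(d₂) = 0.189536
Call price V = S·e^{−qT}·N(d₁) − K·e^{−rT}·N(d₂) = 30.424057 − 25.725865 = 4.698192
φ(d₁) = (1/√(2π))·e^{−d₁²/2} = 0.334879
Γ = e^{−qT}·φ(d₁) / (S·σ·√T) = 0.009296

price = 4.698192
Γ = 0.009296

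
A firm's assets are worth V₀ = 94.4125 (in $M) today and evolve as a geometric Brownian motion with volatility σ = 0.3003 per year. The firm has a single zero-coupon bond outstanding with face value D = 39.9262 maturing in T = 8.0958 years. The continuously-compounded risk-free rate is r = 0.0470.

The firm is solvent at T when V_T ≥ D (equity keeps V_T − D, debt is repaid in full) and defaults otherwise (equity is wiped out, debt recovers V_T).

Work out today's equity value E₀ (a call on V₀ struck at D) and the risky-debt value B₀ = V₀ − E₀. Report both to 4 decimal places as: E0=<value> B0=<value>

E0=68.4479 B0=25.9646

Apply the equity-as-call identities (strike 39.9262, horizon 8.0958 years):
d₁ = [ln(V₀/D) + (r + σ²/2)T] / (σ√T)
   = [ln(94.4125/39.9262) + (0.0470 + 0.5·0.3003²)·8.0958] / (0.3003·√8.0958)
   = [0.860641 + 0.745543] / 0.854447 = 1.879792
d₂ = d₁ − σ√T = 1.879792 − 0.854447 = 1.025345
N(d₁) = 0.969932,  N(d₂) = 0.847400,  e^(−rT) = 0.683518
E₀ = V₀·N(d₁) − D·e^(−rT)·N(d₂)
   = 94.4125·0.969932 − 39.9262·0.683518·0.847400 = 68.447919
B₀ = V₀ − E₀ = 94.4125 − 68.447919 = 25.964581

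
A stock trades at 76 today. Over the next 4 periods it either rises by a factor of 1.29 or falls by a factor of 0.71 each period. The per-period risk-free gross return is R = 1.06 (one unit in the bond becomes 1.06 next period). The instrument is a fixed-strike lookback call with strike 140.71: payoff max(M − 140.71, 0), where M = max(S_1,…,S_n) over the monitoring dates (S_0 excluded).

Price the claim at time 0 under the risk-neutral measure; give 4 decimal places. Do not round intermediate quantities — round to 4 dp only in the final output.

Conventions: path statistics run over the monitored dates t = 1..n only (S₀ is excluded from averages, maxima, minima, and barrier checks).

Set p* = 0.6034 (from d < R < u); the path-dependent value is the discounted p*-expectation over all price paths.
Enumerate all 2^4 = 16 price paths (U = up ×1.29, D = down ×0.71); each path with k up-moves has probability p*^k·(1−p*)^(4−k).
DDDD: M=53.9600, payoff=0.0000, prob=0.024729
UDDD: M=98.0400, payoff=0.0000, prob=0.037630
DUDD: M=69.6084, payoff=0.0000, prob=0.037630
UUDD: M=126.4716, payoff=0.0000, prob=0.057264
DDUD: M=53.9600, payoff=0.0000, prob=0.037630
UDUD: M=98.0400, payoff=0.0000, prob=0.057264
DUUD: M=89.7948, payoff=0.0000, prob=0.057264
UUUD: M=163.1484, payoff=22.4384, prob=0.087140
DDDU: M=53.9600, payoff=0.0000, prob=0.037630
UDDU: M=98.0400, payoff=0.0000, prob=0.057264
DUDU: M=69.6084, payoff=0.0000, prob=0.057264
UUDU: M=126.4716, payoff=0.0000, prob=0.087140
DDUU: M=63.7543, payoff=0.0000, prob=0.057264
UDUU: M=115.8353, payoff=0.0000, prob=0.087140
DUUU: M=115.8353, payoff=0.0000, prob=0.087140
UUUU: M=210.4614, payoff=69.7514, prob=0.132605
Price = Σ prob·payoff / R^4 = 11.204679 / 1.262477 = 8.8752

price = 8.8752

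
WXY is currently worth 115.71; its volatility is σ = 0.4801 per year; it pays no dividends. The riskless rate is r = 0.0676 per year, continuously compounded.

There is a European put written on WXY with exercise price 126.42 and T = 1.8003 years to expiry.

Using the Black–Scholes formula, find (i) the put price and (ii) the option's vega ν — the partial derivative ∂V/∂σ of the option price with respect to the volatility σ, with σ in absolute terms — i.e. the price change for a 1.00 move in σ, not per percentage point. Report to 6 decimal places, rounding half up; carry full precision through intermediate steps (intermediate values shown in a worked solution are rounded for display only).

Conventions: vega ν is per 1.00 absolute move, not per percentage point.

price = 26.901826
ν = 57.762501

σ√T = 0.4801·√1.8003 = 0.644175
d₁ = (ln(S/K) + (r+σ²/2)T) / (σ√T) = (ln(115.71/126.42) + (0.0676+0.4801²/2)·1.8003) / 0.644175 = (-0.088523 + 0.329181) / 0.644175 = 0.373592
d₂ = d₁ − σ√T = 0.373592 − 0.644175 = -0.270584
e^{−rT} = 0.885414
N(−d₁) = 0.354354,  N(−d₂) = 0.606644
Put price V = K·e^{−rT}·N(−d₂) − S·N(−d₁) = 67.904131 − 41.002305 = 26.901826
φ(d₁) = (1/√(2π))·e^{−d₁²/2} = 0.372051
ν = S·φ(d₁)·√T = 57.762501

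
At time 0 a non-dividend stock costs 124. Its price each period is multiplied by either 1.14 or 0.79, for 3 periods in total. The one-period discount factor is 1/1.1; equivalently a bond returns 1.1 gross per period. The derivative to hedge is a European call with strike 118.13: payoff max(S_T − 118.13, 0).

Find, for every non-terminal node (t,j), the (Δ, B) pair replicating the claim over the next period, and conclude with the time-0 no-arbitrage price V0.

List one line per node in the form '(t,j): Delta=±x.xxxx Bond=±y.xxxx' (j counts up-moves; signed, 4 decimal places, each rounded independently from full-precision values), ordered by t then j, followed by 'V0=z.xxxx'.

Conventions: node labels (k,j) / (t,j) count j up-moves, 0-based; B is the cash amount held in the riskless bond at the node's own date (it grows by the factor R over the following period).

Since d<R<u, set p* = (R−d)/(u−d) = 0.8857; price each node as the discounted p*-expectation of its children.
Expiry values: V(3,0)=0.0000, V(3,1)=0.0000, V(3,2)=9.1788, V(3,3)=65.5815
Node (2,0) S=77.3884: V=(p*·0.0000+(1−p*)·0.0000)/1.1=0.0000; Δ=(0.0000−0.0000)/(88.2228−61.1368)=0.0000; B=V−Δ·S=0.0000
Node (2,1) S=111.6744: V=(p*·9.1788+(1−p*)·0.0000)/1.1=7.3907; Δ=(9.1788−0.0000)/(127.3088−88.2228)=0.2348; B=V−Δ·S=-18.8345
Node (2,2) S=161.1504: V=(p*·65.5815+(1−p*)·9.1788)/1.1=53.7595; Δ=(65.5815−9.1788)/(183.7115−127.3088)=1.0000; B=V−Δ·S=-107.3909
Node (1,0) S=97.9600: V=(p*·7.3907+(1−p*)·0.0000)/1.1=5.9510; Δ=(7.3907−0.0000)/(111.6744−77.3884)=0.2156; B=V−Δ·S=-15.1654
Node (1,1) S=141.3600: V=(p*·53.7595+(1−p*)·7.3907)/1.1=44.0547; Δ=(53.7595−7.3907)/(161.1504−111.6744)=0.9372; B=V−Δ·S=-88.4274
Node (0,0) S=124.0000: V=(p*·44.0547+(1−p*)·5.9510)/1.1=36.0909; Δ=(44.0547−5.9510)/(141.3600−97.9600)=0.8780; B=V−Δ·S=-72.7769
As a check, the time-0 holding Δ(0,0)·S0 + B(0,0) comes to 36.0909 — exactly V0.

(0,0): Delta=0.8780 Bond=-72.7769
(1,0): Delta=0.2156 Bond=-15.1654
(1,1): Delta=0.9372 Bond=-88.4274
(2,0): Delta=0.0000 Bond=0.0000
(2,1): Delta=0.2348 Bond=-18.8345
(2,2): Delta=1.0000 Bond=-107.3909
V0=36.0909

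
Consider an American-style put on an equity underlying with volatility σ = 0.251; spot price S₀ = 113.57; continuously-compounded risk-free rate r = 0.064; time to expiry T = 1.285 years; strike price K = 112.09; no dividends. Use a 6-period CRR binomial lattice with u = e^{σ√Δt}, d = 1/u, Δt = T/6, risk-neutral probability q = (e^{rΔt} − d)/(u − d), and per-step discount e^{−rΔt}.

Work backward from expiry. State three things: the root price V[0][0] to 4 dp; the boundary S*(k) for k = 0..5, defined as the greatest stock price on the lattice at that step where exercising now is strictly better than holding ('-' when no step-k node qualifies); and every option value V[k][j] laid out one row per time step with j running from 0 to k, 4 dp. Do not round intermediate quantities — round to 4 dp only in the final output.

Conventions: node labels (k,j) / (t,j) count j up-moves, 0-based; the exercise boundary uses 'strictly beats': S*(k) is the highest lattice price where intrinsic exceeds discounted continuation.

Δt=0.21417  u=1.12317  d=0.89033  q=0.53027  discount=0.98639
step 6 (expiry): payoffs max(K−S,0) = 55.5205 40.7265 22.0636 0.0000 0.0000 0.0000 0.0000
step 5: (k=5,j=0): S=63.5374, K−S=48.5526, hold=47.0267 ⇒ V=48.5526 exercise | (k=5,j=1): S=80.1536, K−S=31.9364, hold=30.4105 ⇒ V=31.9364 exercise | (k=5,j=2): S=101.1153, K−S=10.9747, hold=10.2229 ⇒ V=10.9747 exercise | (k=5,j=3): S=127.5588, K−S=0.0000, hold=0.0000 ⇒ V=0.0000 continue | (k=5,j=4): S=160.9178, K−S=0.0000, hold=0.0000 ⇒ V=0.0000 continue | (k=5,j=5): S=203.0008, K−S=0.0000, hold=0.0000 ⇒ V=0.0000 continue  boundary S*=101.1153
step 4: (k=4,j=0): S=71.3635, K−S=40.7265, hold=39.2006 ⇒ V=40.7265 exercise | (k=4,j=1): S=90.0264, K−S=22.0636, hold=20.5377 ⇒ V=22.0636 exercise | (k=4,j=2): S=113.5700, K−S=0.0000, hold=5.0850 ⇒ V=5.0850 continue | (k=4,j=3): S=143.2707, K−S=0.0000, hold=0.0000 ⇒ V=0.0000 continue | (k=4,j=4): S=180.7386, K−S=0.0000, hold=0.0000 ⇒ V=0.0000 continue  boundary S*=90.0264
step 3: (k=3,j=0): S=80.1536, K−S=31.9364, hold=30.4105 ⇒ V=31.9364 exercise | (k=3,j=1): S=101.1153, K−S=10.9747, hold=12.8826 ⇒ V=12.8826 continue | (k=3,j=2): S=127.5588, K−S=0.0000, hold=2.3561 ⇒ V=2.3561 continue | (k=3,j=3): S=160.9178, K−S=0.0000, hold=0.0000 ⇒ V=0.0000 continue  boundary S*=80.1536
step 2: (k=2,j=0): S=90.0264, K−S=22.0636, hold=21.5356 ⇒ V=22.0636 exercise | (k=2,j=1): S=113.5700, K−S=0.0000, hold=7.2014 ⇒ V=7.2014 continue | (k=2,j=2): S=143.2707, K−S=0.0000, hold=1.0917 ⇒ V=1.0917 continue  boundary S*=90.0264
step 1: (k=1,j=0): S=101.1153, K−S=10.9747, hold=13.9896 ⇒ V=13.9896 continue | (k=1,j=1): S=127.5588, K−S=0.0000, hold=3.9077 ⇒ V=3.9077 continue  boundary S*=-
step 0: (k=0,j=0): S=113.5700, K−S=0.0000, hold=8.5258 ⇒ V=8.5258 continue  boundary S*=-

price = 8.5258
boundary = - - 90.0264 80.1536 90.0264 101.1153
tree:
8.5258
13.9896 3.9077
22.0636 7.2014 1.0917
31.9364 12.8826 2.3561 0.0000
40.7265 22.0636 5.0850 0.0000 0.0000
48.5526 31.9364 10.9747 0.0000 0.0000 0.0000
55.5205 40.7265 22.0636 0.0000 0.0000 0.0000 0.0000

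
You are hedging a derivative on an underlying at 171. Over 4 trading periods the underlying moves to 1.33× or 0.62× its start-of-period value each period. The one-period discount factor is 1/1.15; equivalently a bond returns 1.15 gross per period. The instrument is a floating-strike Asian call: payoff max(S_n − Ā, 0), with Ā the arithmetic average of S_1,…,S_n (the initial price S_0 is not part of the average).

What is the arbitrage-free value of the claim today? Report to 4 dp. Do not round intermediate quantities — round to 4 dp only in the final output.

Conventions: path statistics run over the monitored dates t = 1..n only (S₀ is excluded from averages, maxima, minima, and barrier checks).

Set p* = 0.7465 (from d < R < u); the path-dependent value is the discounted p*-expectation over all price paths.
Enumerate all 2^4 = 16 price paths (U = up ×1.33, D = down ×0.62); each path with k up-moves has probability p*^k·(1−p*)^(4−k).
DDDD: Ā=59.4435, payoff=0.0000, prob=0.004131
UDDD: Ā=127.5159, payoff=0.0000, prob=0.012164
DUDD: Ā=97.1634, payoff=0.0000, prob=0.012164
UUDD: Ā=208.4312, payoff=0.0000, prob=0.035815
DDUD: Ā=78.3449, payoff=0.0000, prob=0.012164
UDUD: Ā=168.0624, payoff=0.0000, prob=0.035815
DUUD: Ā=137.7099, payoff=0.0000, prob=0.035815
UUUD: Ā=295.4099, payoff=0.0000, prob=0.105455
DDDU: Ā=66.6774, payoff=0.0000, prob=0.012164
UDDU: Ā=143.0337, payoff=0.0000, prob=0.035815
DUDU: Ā=112.6812, payoff=3.5929, prob=0.035815
UUDU: Ā=241.7193, payoff=7.7073, prob=0.105455
DDUU: Ā=93.8626, payoff=22.4114, prob=0.035815
UDUU: Ā=201.3505, payoff=48.0761, prob=0.105455
DUUU: Ā=170.9980, payoff=78.4286, prob=0.105455
UUUU: Ā=366.8183, payoff=168.2420, prob=0.310506
Price = Σ prob·payoff / R^4 = 67.324795 / 1.749006 = 38.4932

price = 38.4932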